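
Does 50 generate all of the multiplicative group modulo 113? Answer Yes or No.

φ(113) = 113 − 1 = 112 = 2^4 · 7.
An element g generates (Z/113Z)^× iff g^(112/q) ≢ 1 (mod 113) for each prime q ∈ {2, 7}.
50^56 ≡ 1 (mod 113)  [q = 2: ≡ 1 ✗]
50^16 ≡ 16 (mod 113)  [q = 7: ≢ 1 ✓]
Since 50^56 ≡ 1, the order of 50 divides 56 < 112, so 50 is not a primitive root.

No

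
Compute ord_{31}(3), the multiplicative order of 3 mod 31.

ord(3) | φ(31) = 31 − 1 = 30 = 2 · 3 · 5.
Divisors of 30: 1, 2, 3, 5, 6, 10, 15, 30.
Test each divisor d:
3^1 ≡ 3 (mod 31)
3^2 ≡ 9 (mod 31)
3^3 ≡ 27 (mod 31)
3^5 ≡ 26 (mod 31)
3^6 ≡ 16 (mod 31)
3^10 ≡ 25 (mod 31)
3^15 ≡ 30 (mod 31)
3^30 ≡ 1 (mod 31) ✓
Therefore the multiplicative order of 3 modulo 31 is 30.

30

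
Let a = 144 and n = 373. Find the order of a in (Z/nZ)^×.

Since 144 ∈ (Z/373Z)^×, its order divides φ(373) = 373 − 1 = 372 = 2^2 · 3 · 31.
Divisors of 372: 1, 2, 3, 4, 6, 12, 31, 62, 93, 124, 186, 372.
Evaluate successive powers at the divisors of 372:
144^1 ≡ 144 (mod 373)
144^2 ≡ 221 (mod 373)
144^3 ≡ 119 (mod 373)
144^4 ≡ 351 (mod 373)
144^6 ≡ 360 (mod 373)
144^12 ≡ 169 (mod 373)
144^31 ≡ 1 (mod 373) ✓
The smallest such exponent is 31, so the order of 144 is 31.

31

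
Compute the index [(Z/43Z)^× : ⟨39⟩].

The order of 39 must divide φ(43) = 43 − 1 = 42 = 2 · 3 · 7.
Divisors of 42: 1, 2, 3, 6, 7, 14, 21, 42.
Compute 39^d (mod 43) for the divisors d until we hit 1:
39^1 ≡ 39 (mod 43)
39^2 ≡ 16 (mod 43)
39^3 ≡ 22 (mod 43)
39^6 ≡ 11 (mod 43)
39^7 ≡ 42 (mod 43)
39^14 ≡ 1 (mod 43) ✓
Thus |⟨39⟩| = ord(39) = 14.
Index = |(Z/43Z)^×| / |⟨39⟩| = 42 / 14 = 3.

3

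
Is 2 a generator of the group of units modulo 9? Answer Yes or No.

Yes

φ(9) = φ(3^2) = 3·(3−1) = 6 = 2 · 3.
2 is a primitive root mod 9 iff 2^(φ(9)/q) ≢ 1 for every prime q | φ(9), i.e. q ∈ {2, 3}.
2^3 ≡ 8 (mod 9)  [q = 2: ≢ 1 ✓]
2^2 ≡ 4 (mod 9)  [q = 3: ≢ 1 ✓]
All checks pass, so 2 has order 6 and is a primitive root modulo 9.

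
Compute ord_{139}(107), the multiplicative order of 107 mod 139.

The order of 107 must divide φ(139) = 139 − 1 = 138 = 2 · 3 · 23.
Divisors of 138: 1, 2, 3, 6, 23, 46, 69, 138.
Check 107^d mod 139 for each divisor in increasing order:
107^1 ≡ 107 (mod 139)
107^2 ≡ 51 (mod 139)
107^3 ≡ 36 (mod 139)
107^6 ≡ 45 (mod 139)
107^23 ≡ 96 (mod 139)
107^46 ≡ 42 (mod 139)
107^69 ≡ 1 (mod 139) ✓
Hence ord(107) = 69.

69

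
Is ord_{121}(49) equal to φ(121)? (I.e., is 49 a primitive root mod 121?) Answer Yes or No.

φ(121) = φ(11^2) = 11·(11−1) = 110 = 2 · 5 · 11.
It suffices to check that the order of 49 is not a proper divisor of 110: compute 49^(110/q) for q ∈ {2, 5, 11}.
49^55 ≡ 1 (mod 121)  [q = 2: ≡ 1 ✗]
49^22 ≡ 3 (mod 121)  [q = 5: ≢ 1 ✓]
49^10 ≡ 45 (mod 121)  [q = 11: ≢ 1 ✓]
Since 49^55 ≡ 1, the order of 49 divides 55 < 110, so 49 is not a primitive root.

No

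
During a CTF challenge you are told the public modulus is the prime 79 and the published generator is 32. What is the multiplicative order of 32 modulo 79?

Since 32 ∈ (Z/79Z)^×, its order divides φ(79) = 79 − 1 = 78 = 2 · 3 · 13.
Divisors of 78: 1, 2, 3, 6, 13, 26, 39, 78.
Compute 32^d (mod 79) for the divisors d until we hit 1:
32^1 ≡ 32 (mod 79)
32^2 ≡ 76 (mod 79)
32^3 ≡ 62 (mod 79)
32^6 ≡ 52 (mod 79)
32^13 ≡ 23 (mod 79)
32^26 ≡ 55 (mod 79)
32^39 ≡ 1 (mod 79) ✓
Hence ord(32) = 39.

39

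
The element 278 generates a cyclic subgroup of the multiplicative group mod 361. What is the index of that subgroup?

ord(278) | φ(361) = φ(19^2) = 19·(19−1) = 342 = 2 · 3^2 · 19.
Divisors of 342: 1, 2, 3, 6, 9, 18, 19, 38, 57, 114, 171, 342.
Test each divisor d:
278^1 ≡ 278 (mod 361)
278^2 ≡ 30 (mod 361)
278^3 ≡ 37 (mod 361)
278^6 ≡ 286 (mod 361)
278^9 ≡ 113 (mod 361)
278^18 ≡ 134 (mod 361)
278^19 ≡ 69 (mod 361)
278^38 ≡ 68 (mod 361)
278^57 ≡ 360 (mod 361)
278^114 ≡ 1 (mod 361) ✓
The order of 278 is 114, so the subgroup it generates has 114 elements.
Index = |(Z/361Z)^×| / |⟨278⟩| = 342 / 114 = 3.

3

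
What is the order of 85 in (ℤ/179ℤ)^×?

The order of 85 must divide φ(179) = 179 − 1 = 178 = 2 · 89.
Divisors of 178: 1, 2, 89, 178.
Evaluate successive powers at the divisors of 178:
85^1 ≡ 85 (mod 179)
85^2 ≡ 65 (mod 179)
85^89 ≡ 1 (mod 179) ✓
Hence ord(85) = 89.

89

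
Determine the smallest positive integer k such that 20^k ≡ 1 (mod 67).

ord(20) | φ(67) = 67 − 1 = 66 = 2 · 3 · 11.
Divisors of 66: 1, 2, 3, 6, 11, 22, 33, 66.
Check 20^d mod 67 for each divisor in increasing order:
20^1 ≡ 20 (mod 67)
20^2 ≡ 65 (mod 67)
20^3 ≡ 27 (mod 67)
20^6 ≡ 59 (mod 67)
20^11 ≡ 30 (mod 67)
20^22 ≡ 29 (mod 67)
20^33 ≡ 66 (mod 67)
20^66 ≡ 1 (mod 67) ✓
Hence ord(20) = 66.

66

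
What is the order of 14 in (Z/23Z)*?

Since 14 ∈ (Z/23Z)^×, its order divides φ(23) = 23 − 1 = 22 = 2 · 11.
Divisors of 22: 1, 2, 11, 22.
Check 14^d mod 23 for each divisor in increasing order:
14^1 ≡ 14 (mod 23)
14^2 ≡ 12 (mod 23)
14^11 ≡ 22 (mod 23)
14^22 ≡ 1 (mod 23) ✓
Therefore the multiplicative order of 14 modulo 23 is 22.

22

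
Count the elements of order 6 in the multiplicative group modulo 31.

φ(31) = 31 − 1 = 30 = 2 · 3 · 5.
Since (Z/31Z)^× is cyclic of order 30, the number of elements of order d is φ(d) when d | 30 and 0 otherwise.
6 = 2 · 3 divides 30, and φ(6) = 2.

2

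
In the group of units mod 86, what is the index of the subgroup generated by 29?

1

ord(29) | φ(86) = φ(2)·φ(43) = 1·42 = 42 = 2 · 3 · 7.
Divisors of 42: 1, 2, 3, 6, 7, 14, 21, 42.
Test each divisor d:
29^1 ≡ 29 (mod 86)
29^2 ≡ 67 (mod 86)
29^3 ≡ 51 (mod 86)
29^6 ≡ 21 (mod 86)
29^7 ≡ 7 (mod 86)
29^14 ≡ 49 (mod 86)
29^21 ≡ 85 (mod 86)
29^42 ≡ 1 (mod 86) ✓
Thus |⟨29⟩| = ord(29) = 42.
[(Z/86Z)^× : ⟨29⟩] = 42/42 = 1.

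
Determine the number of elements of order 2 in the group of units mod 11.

φ(11) = 11 − 1 = 10 = 2 · 5.
In a cyclic group of order 10, there are φ(d) elements of order d for each divisor d of 10, and zero for non-divisors.
2 | 10, and φ(2) = 2 − 1 = 1.

1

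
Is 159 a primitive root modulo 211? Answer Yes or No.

Yes

φ(211) = 211 − 1 = 210 = 2 · 3 · 5 · 7.
It suffices to check that the order of 159 is not a proper divisor of 210: compute 159^(210/q) for q ∈ {2, 3, 5, 7}.
159^105 ≡ 210 (mod 211)  [q = 2: ≢ 1 ✓]
159^70 ≡ 14 (mod 211)  [q = 3: ≢ 1 ✓]
159^42 ≡ 107 (mod 211)  [q = 5: ≢ 1 ✓]
159^30 ≡ 58 (mod 211)  [q = 7: ≢ 1 ✓]
None equal 1, so ord_211(159) = 210: 159 is a primitive root.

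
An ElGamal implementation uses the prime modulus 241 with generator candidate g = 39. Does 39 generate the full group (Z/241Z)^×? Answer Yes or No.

Yes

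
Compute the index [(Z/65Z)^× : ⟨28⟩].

4

Since 28 ∈ (Z/65Z)^×, its order divides φ(65) = φ(5·13) = (5−1)·(13−1) = 4·12 = 48 = 2^4 · 3.
Divisors of 48: 1, 2, 3, 4, 6, 8, 12, 16, 24, 48.
Check 28^d mod 65 for each divisor in increasing order:
28^1 ≡ 28 (mod 65)
28^2 ≡ 4 (mod 65)
28^3 ≡ 47 (mod 65)
28^4 ≡ 16 (mod 65)
28^6 ≡ 64 (mod 65)
28^8 ≡ 61 (mod 65)
28^12 ≡ 1 (mod 65) ✓
The order of 28 is 12, so the subgroup it generates has 12 elements.
The index is φ(65) / ord(28) = 48 / 12 = 4.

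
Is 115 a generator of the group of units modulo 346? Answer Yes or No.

Yes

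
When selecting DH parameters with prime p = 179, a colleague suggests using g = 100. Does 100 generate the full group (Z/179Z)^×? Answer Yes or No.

No

φ(179) = 179 − 1 = 178 = 2 · 89.
An element g generates (Z/179Z)^× iff g^(178/q) ≢ 1 (mod 179) for each prime q ∈ {2, 89}.
100^89 ≡ 1 (mod 179)  [q = 2: ≡ 1 ✗]
100^2 ≡ 155 (mod 179)  [q = 89: ≢ 1 ✓]
100^89 ≡ 1 shows ord(100) | 89, strictly less than φ(179); not a primitive root.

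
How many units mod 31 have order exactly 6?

2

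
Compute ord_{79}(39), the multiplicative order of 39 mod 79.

78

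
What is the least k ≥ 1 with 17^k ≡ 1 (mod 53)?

Since 17 ∈ (Z/53Z)^×, its order divides φ(53) = 53 − 1 = 52 = 2^2 · 13.
Divisors of 52: 1, 2, 4, 13, 26, 52.
Compute 17^d (mod 53) for the divisors d until we hit 1:
17^1 ≡ 17 (mod 53)
17^2 ≡ 24 (mod 53)
17^4 ≡ 46 (mod 53)
17^13 ≡ 52 (mod 53)
17^26 ≡ 1 (mod 53) ✓
Therefore the multiplicative order of 17 modulo 53 is 26.

26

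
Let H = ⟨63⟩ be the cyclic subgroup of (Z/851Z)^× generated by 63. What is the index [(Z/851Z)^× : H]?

ord(63) | φ(851) = φ(23·37) = (23−1)·(37−1) = 22·36 = 792 = 2^3 · 3^2 · 11.
Divisors of 792: 1, 2, 3, 4, 6, 8, 9, 11, 12, 18, 22, 24, 33, 36, 44, 66, 72, 88, 99, 132, 198, 264, 396, 792.
Compute 63^d (mod 851) for the divisors d until we hit 1:
63^1 ≡ 63
63^2 ≡ 565
63^3 ≡ 704
63^4 ≡ 100
63^6 ≡ 334
63^8 ≡ 639
63^9 ≡ 260
63^11 ≡ 528
63^12 ≡ 75
63^18 ≡ 371
63^22 ≡ 507
63^24 ≡ 519
63^33 ≡ 482
63^36 ≡ 630
63^44 ≡ 47
63^66 ≡ 1
So ord_851(63) = 66, hence |⟨63⟩| = 66.
[(Z/851Z)^× : ⟨63⟩] = 792/66 = 12.

12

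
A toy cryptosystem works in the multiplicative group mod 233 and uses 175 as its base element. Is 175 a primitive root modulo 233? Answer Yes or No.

No

φ(233) = 233 − 1 = 232 = 2^3 · 29.
It suffices to check that the order of 175 is not a proper divisor of 232: compute 175^(232/q) for q ∈ {2, 29}.
175^116 ≡ 1 (mod 233)  [q = 2: ≡ 1 ✗]
175^8 ≡ 37 (mod 233)  [q = 29: ≢ 1 ✓]
Since 175^116 ≡ 1, the order of 175 divides 116 < 232, so 175 is not a primitive root.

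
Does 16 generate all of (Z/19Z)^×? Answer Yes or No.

φ(19) = 19 − 1 = 18 = 2 · 3^2.
16 is a primitive root mod 19 iff 16^(φ(19)/q) ≢ 1 for every prime q | φ(19), i.e. q ∈ {2, 3}.
16^9 ≡ 1 (mod 19)  [q = 2: ≡ 1 ✗]
16^6 ≡ 7 (mod 19)  [q = 3: ≢ 1 ✓]
16^9 ≡ 1 shows ord(16) | 9, strictly less than φ(19); not a primitive root.

No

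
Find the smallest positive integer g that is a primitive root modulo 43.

φ(43) = 43 − 1 = 42 = 2 · 3 · 7.
g is a primitive root iff g^(42/q) ≢ 1 (mod 43) for each prime q ∈ {2, 3, 7}.
g = 2: 2^21 ≡ 42; 2^14 ≡ 1 — hits 1, so not a primitive root.
g = 3: 3^21 ≡ 42; 3^14 ≡ 36; 3^6 ≡ 41 — none is 1, so 3 is a primitive root.
The smallest primitive root modulo 43 is 3.

3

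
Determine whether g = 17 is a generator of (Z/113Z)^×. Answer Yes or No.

Yes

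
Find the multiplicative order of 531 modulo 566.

141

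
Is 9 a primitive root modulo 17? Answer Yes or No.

No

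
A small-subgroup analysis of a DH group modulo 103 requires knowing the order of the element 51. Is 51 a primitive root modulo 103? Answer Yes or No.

Yes

φ(103) = 103 − 1 = 102 = 2 · 3 · 17.
Test 51^(102/q) mod 103 for each prime factor q of 102:
51^51 ≡ 102 (mod 103)  [q = 2: ≢ 1 ✓]
51^34 ≡ 56 (mod 103)  [q = 3: ≢ 1 ✓]
51^6 ≡ 66 (mod 103)  [q = 17: ≢ 1 ✓]
None equal 1, so ord_103(51) = 102: 51 is a primitive root.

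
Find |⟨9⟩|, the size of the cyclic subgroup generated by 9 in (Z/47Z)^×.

Since 9 ∈ (Z/47Z)^×, its order divides φ(47) = 47 − 1 = 46 = 2 · 23.
Divisors of 46: 1, 2, 23, 46.
Test each divisor d:
9^1 ≡ 9
9^2 ≡ 34
9^23 ≡ 1
The smallest such exponent is 23, so the order of 9 is 23.

23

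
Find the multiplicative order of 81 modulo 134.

11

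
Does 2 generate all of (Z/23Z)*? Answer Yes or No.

No

φ(23) = 23 − 1 = 22 = 2 · 11.
It suffices to check that the order of 2 is not a proper divisor of 22: compute 2^(22/q) for q ∈ {2, 11}.
2^11 ≡ 1 (mod 23)  [q = 2: ≡ 1 ✗]
2^2 ≡ 4 (mod 23)  [q = 11: ≢ 1 ✓]
The check at q = 2 fails, so 2 generates a proper subgroup.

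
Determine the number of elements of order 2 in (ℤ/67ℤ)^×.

φ(67) = 67 − 1 = 66 = 2 · 3 · 11.
(Z/67Z)^× is cyclic (|G| = 66); a cyclic group of order m has exactly φ(d) elements of each order d | m, and none otherwise.
2 | 66, and φ(2) = 2 − 1 = 1.

1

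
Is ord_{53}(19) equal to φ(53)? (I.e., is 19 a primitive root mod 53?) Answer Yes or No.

Yes

φ(53) = 53 − 1 = 52 = 2^2 · 13.
It suffices to check that the order of 19 is not a proper divisor of 52: compute 19^(52/q) for q ∈ {2, 13}.
19^26 ≡ 52 (mod 53)  [q = 2: ≢ 1 ✓]
19^4 ≡ 47 (mod 53)  [q = 13: ≢ 1 ✓]
All checks pass, so 19 has order 52 and is a primitive root modulo 53.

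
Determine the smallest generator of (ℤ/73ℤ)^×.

5

φ(73) = 73 − 1 = 72 = 2^3 · 3^2.
g is a primitive root iff g^(72/q) ≢ 1 (mod 73) for each prime q ∈ {2, 3}.
g = 2: 2^36 ≡ 1 — hits 1, so not a primitive root.
g = 3: 3^36 ≡ 1 — hits 1, so not a primitive root.
g = 4: 4^36 ≡ 1 — hits 1, so not a primitive root.
g = 5: 5^36 ≡ 72; 5^24 ≡ 8 — none is 1, so 5 is a primitive root.
Hence the least primitive root of 73 is 5.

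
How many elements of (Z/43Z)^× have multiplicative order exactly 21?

12

φ(43) = 43 − 1 = 42 = 2 · 3 · 7.
(Z/43Z)^× is cyclic (|G| = 42); a cyclic group of order m has exactly φ(d) elements of each order d | m, and none otherwise.
21 = 3 · 7 divides 42, and φ(21) = 12.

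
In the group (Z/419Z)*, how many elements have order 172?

0

φ(419) = 419 − 1 = 418 = 2 · 11 · 19.
(Z/419Z)^× is cyclic (|G| = 418); a cyclic group of order m has exactly φ(d) elements of each order d | m, and none otherwise.
Since 172 ∤ 418, the count is 0.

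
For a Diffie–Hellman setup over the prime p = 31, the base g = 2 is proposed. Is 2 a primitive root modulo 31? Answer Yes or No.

No

φ(31) = 31 − 1 = 30 = 2 · 3 · 5.
2 is a primitive root mod 31 iff 2^(φ(31)/q) ≢ 1 for every prime q | φ(31), i.e. q ∈ {2, 3, 5}.
2^15 ≡ 1 (mod 31)  [q = 2: ≡ 1 ✗]
2^10 ≡ 1 (mod 31)  [q = 3: ≡ 1 ✗]
2^6 ≡ 2 (mod 31)  [q = 5: ≢ 1 ✓]
Since 2^15 ≡ 1, the order of 2 divides 15 < 30, so 2 is not a primitive root.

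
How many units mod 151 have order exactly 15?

φ(151) = 151 − 1 = 150 = 2 · 3 · 5^2.
Since (Z/151Z)^× is cyclic of order 150, the number of elements of order d is φ(d) when d | 150 and 0 otherwise.
15 = 3 · 5 divides 150, and φ(15) = 8.

8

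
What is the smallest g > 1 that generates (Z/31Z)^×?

3

φ(31) = 31 − 1 = 30 = 2 · 3 · 5.
g is a primitive root iff g^(30/q) ≢ 1 (mod 31) for each prime q ∈ {2, 3, 5}.
g = 2: 2^15 ≡ 1 — hits 1, so not a primitive root.
g = 3: 3^15 ≡ 30; 3^10 ≡ 25; 3^6 ≡ 16 — none is 1, so 3 is a primitive root.
The smallest primitive root modulo 31 is 3.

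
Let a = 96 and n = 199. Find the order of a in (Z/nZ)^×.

By Lagrange's theorem, ord_199(96) divides φ(199) = 199 − 1 = 198 = 2 · 3^2 · 11.
Divisors of 198: 1, 2, 3, 6, 9, 11, 18, 22, 33, 66, 99, 198.
Check 96^d mod 199 for each divisor in increasing order:
96^1 ≡ 96
96^2 ≡ 62
96^3 ≡ 181
96^6 ≡ 125
96^9 ≡ 138
96^11 ≡ 198
96^18 ≡ 139
96^22 ≡ 1
So ord_199(96) = 22.

22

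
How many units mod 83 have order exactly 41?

φ(83) = 83 − 1 = 82 = 2 · 41.
In a cyclic group of order 82, there are φ(d) elements of order d for each divisor d of 82, and zero for non-divisors.
41 | 82, and φ(41) = 41 − 1 = 40.

40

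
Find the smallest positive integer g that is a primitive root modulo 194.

5

φ(194) = φ(2)·φ(97) = 1·96 = 96 = 2^5 · 3.
Test candidates g = 2, 3, … against the prime factors q ∈ {2, 3} of φ(194): g is a generator iff g^(96/q) ≢ 1 for every such q.
g = 2: gcd(2, 194) = 2 > 1, not a unit — skip.
g = 3: 3^48 ≡ 1 — hits 1, so not a primitive root.
g = 4: gcd(4, 194) = 2 > 1, not a unit — skip.
g = 5: 5^48 ≡ 193; 5^32 ≡ 35 — none is 1, so 5 is a primitive root.
Hence the least primitive root of 194 is 5.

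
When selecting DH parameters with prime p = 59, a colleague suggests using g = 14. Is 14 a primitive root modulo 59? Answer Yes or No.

Yes

φ(59) = 59 − 1 = 58 = 2 · 29.
An element g generates (Z/59Z)^× iff g^(58/q) ≢ 1 (mod 59) for each prime q ∈ {2, 29}.
14^29 ≡ 58 (mod 59)  [q = 2: ≢ 1 ✓]
14^2 ≡ 19 (mod 59)  [q = 29: ≢ 1 ✓]
All checks pass, so 14 has order 58 and is a primitive root modulo 59.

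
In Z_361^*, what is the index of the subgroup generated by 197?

6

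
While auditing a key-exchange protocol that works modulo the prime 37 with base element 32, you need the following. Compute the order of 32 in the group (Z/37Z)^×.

ord(32) | φ(37) = 37 − 1 = 36 = 2^2 · 3^2.
Divisors of 36: 1, 2, 3, 4, 6, 9, 12, 18, 36.
Evaluate successive powers at the divisors of 36:
32^1 ≡ 32
32^2 ≡ 25
32^3 ≡ 23
32^4 ≡ 33
32^6 ≡ 11
32^9 ≡ 31
32^12 ≡ 10
32^18 ≡ 36
32^36 ≡ 1
Therefore the multiplicative order of 32 modulo 37 is 36.

36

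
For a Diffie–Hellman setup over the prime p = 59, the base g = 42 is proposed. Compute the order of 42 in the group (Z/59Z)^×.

58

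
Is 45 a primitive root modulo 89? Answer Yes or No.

No

φ(89) = 89 − 1 = 88 = 2^3 · 11.
It suffices to check that the order of 45 is not a proper divisor of 88: compute 45^(88/q) for q ∈ {2, 11}.
45^44 ≡ 1 (mod 89)  [q = 2: ≡ 1 ✗]
45^8 ≡ 8 (mod 89)  [q = 11: ≢ 1 ✓]
45^44 ≡ 1 shows ord(45) | 44, strictly less than φ(89); not a primitive root.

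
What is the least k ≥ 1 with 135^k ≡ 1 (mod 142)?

The order of 135 must divide φ(142) = φ(2)·φ(71) = 1·70 = 70 = 2 · 5 · 7.
Divisors of 70: 1, 2, 5, 7, 10, 14, 35, 70.
Test each divisor d:
135^1 ≡ 135 (mod 142)
135^2 ≡ 49 (mod 142)
135^5 ≡ 91 (mod 142)
135^7 ≡ 57 (mod 142)
135^10 ≡ 45 (mod 142)
135^14 ≡ 125 (mod 142)
135^35 ≡ 1 (mod 142) ✓
The smallest such exponent is 35, so the order of 135 is 35.

35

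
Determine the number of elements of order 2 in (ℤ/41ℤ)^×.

φ(41) = 41 − 1 = 40 = 2^3 · 5.
Since (Z/41Z)^× is cyclic of order 40, the number of elements of order d is φ(d) when d | 40 and 0 otherwise.
2 | 40, and φ(2) = 2 − 1 = 1.

1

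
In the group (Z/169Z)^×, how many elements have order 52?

φ(169) = φ(13^2) = 13·(13−1) = 156 = 2^2 · 3 · 13.
In a cyclic group of order 156, there are φ(d) elements of order d for each divisor d of 156, and zero for non-divisors.
52 = 2^2 · 13 divides 156, and φ(52) = 24.

24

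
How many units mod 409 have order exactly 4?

φ(409) = 409 − 1 = 408 = 2^3 · 3 · 17.
Since (Z/409Z)^× is cyclic of order 408, the number of elements of order d is φ(d) when d | 408 and 0 otherwise.
4 = 2^2 divides 408, and φ(4) = 2.

2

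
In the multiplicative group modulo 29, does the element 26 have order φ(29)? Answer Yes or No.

Yes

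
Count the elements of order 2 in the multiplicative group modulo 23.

1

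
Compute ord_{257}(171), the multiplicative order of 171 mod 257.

The order of 171 must divide φ(257) = 257 − 1 = 256 = 2^8.
Divisors of 256: 1, 2, 4, 8, 16, 32, 64, 128, 256.
Test each divisor d:
171^1 ≡ 171 (mod 257)
171^2 ≡ 200 (mod 257)
171^4 ≡ 165 (mod 257)
171^8 ≡ 240 (mod 257)
171^16 ≡ 32 (mod 257)
171^32 ≡ 253 (mod 257)
171^64 ≡ 16 (mod 257)
171^128 ≡ 256 (mod 257)
171^256 ≡ 1 (mod 257) ✓
Hence ord(171) = 256.

256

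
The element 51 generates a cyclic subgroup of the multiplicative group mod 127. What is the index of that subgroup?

3

ord(51) | φ(127) = 127 − 1 = 126 = 2 · 3^2 · 7.
Divisors of 126: 1, 2, 3, 6, 7, 9, 14, 18, 21, 42, 63, 126.
Compute 51^d (mod 127) for the divisors d until we hit 1:
51^1 ≡ 51 (mod 127)
51^2 ≡ 61 (mod 127)
51^3 ≡ 63 (mod 127)
51^6 ≡ 32 (mod 127)
51^7 ≡ 108 (mod 127)
51^9 ≡ 111 (mod 127)
51^14 ≡ 107 (mod 127)
51^18 ≡ 2 (mod 127)
51^21 ≡ 126 (mod 127)
51^42 ≡ 1 (mod 127) ✓
Thus |⟨51⟩| = ord(51) = 42.
Index = |(Z/127Z)^×| / |⟨51⟩| = 126 / 42 = 3.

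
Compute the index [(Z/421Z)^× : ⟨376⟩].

By Lagrange's theorem, ord_421(376) divides φ(421) = 421 − 1 = 420 = 2^2 · 3 · 5 · 7.
Divisors of 420: 1, 2, 3, 4, 5, 6, 7, 10, 12, 14, 15, 20, 21, 28, 30, 35, 42, 60, 70, 84, 105, 140, 210, 420.
Test each divisor d:
376^1 ≡ 376 (mod 421)
376^2 ≡ 341 (mod 421)
376^3 ≡ 232 (mod 421)
376^4 ≡ 85 (mod 421)
376^5 ≡ 385 (mod 421)
376^6 ≡ 357 (mod 421)
376^7 ≡ 354 (mod 421)
376^10 ≡ 33 (mod 421)
376^12 ≡ 307 (mod 421)
376^14 ≡ 279 (mod 421)
376^15 ≡ 75 (mod 421)
376^20 ≡ 247 (mod 421)
376^21 ≡ 252 (mod 421)
376^28 ≡ 377 (mod 421)
376^30 ≡ 152 (mod 421)
376^35 ≡ 1 (mod 421) ✓
So ord_421(376) = 35, hence |⟨376⟩| = 35.
The index is φ(421) / ord(376) = 420 / 35 = 12.

12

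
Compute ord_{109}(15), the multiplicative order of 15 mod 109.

By Lagrange's theorem, ord_109(15) divides φ(109) = 109 − 1 = 108 = 2^2 · 3^3.
Divisors of 108: 1, 2, 3, 4, 6, 9, 12, 18, 27, 36, 54, 108.
Compute 15^d (mod 109) for the divisors d until we hit 1:
15^1 ≡ 15 (mod 109)
15^2 ≡ 7 (mod 109)
15^3 ≡ 105 (mod 109)
15^4 ≡ 49 (mod 109)
15^6 ≡ 16 (mod 109)
15^9 ≡ 45 (mod 109)
15^12 ≡ 38 (mod 109)
15^18 ≡ 63 (mod 109)
15^27 ≡ 1 (mod 109) ✓
The smallest such exponent is 27, so the order of 15 is 27.

27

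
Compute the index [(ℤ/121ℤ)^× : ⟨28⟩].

1

By Lagrange's theorem, ord_121(28) divides φ(121) = φ(11^2) = 11·(11−1) = 110 = 2 · 5 · 11.
Divisors of 110: 1, 2, 5, 10, 11, 22, 55, 110.
Check 28^d mod 121 for each divisor in increasing order:
28^1 ≡ 28 (mod 121)
28^2 ≡ 58 (mod 121)
28^5 ≡ 54 (mod 121)
28^10 ≡ 12 (mod 121)
28^11 ≡ 94 (mod 121)
28^22 ≡ 3 (mod 121)
28^55 ≡ 120 (mod 121)
28^110 ≡ 1 (mod 121) ✓
Thus |⟨28⟩| = ord(28) = 110.
Index = |(Z/121Z)^×| / |⟨28⟩| = 110 / 110 = 1.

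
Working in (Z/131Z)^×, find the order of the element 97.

130

By Lagrange's theorem, ord_131(97) divides φ(131) = 131 − 1 = 130 = 2 · 5 · 13.
Divisors of 130: 1, 2, 5, 10, 13, 26, 65, 130.
Check 97^d mod 131 for each divisor in increasing order:
97^1 ≡ 97 (mod 131)
97^2 ≡ 108 (mod 131)
97^5 ≡ 92 (mod 131)
97^10 ≡ 80 (mod 131)
97^13 ≡ 73 (mod 131)
97^26 ≡ 89 (mod 131)
97^65 ≡ 130 (mod 131)
97^130 ≡ 1 (mod 131) ✓
The smallest such exponent is 130, so the order of 97 is 130.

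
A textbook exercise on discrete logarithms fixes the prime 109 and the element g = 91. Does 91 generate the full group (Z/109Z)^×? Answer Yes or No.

φ(109) = 109 − 1 = 108 = 2^2 · 3^3.
An element g generates (Z/109Z)^× iff g^(108/q) ≢ 1 (mod 109) for each prime q ∈ {2, 3}.
91^54 ≡ 108 (mod 109)  [q = 2: ≢ 1 ✓]
91^36 ≡ 45 (mod 109)  [q = 3: ≢ 1 ✓]
Every test exponent gives a nontrivial residue, hence 91 generates the full group.

Yes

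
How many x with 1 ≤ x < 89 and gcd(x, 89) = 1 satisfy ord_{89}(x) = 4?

2

φ(89) = 89 − 1 = 88 = 2^3 · 11.
Since (Z/89Z)^× is cyclic of order 88, the number of elements of order d is φ(d) when d | 88 and 0 otherwise.
4 = 2^2 divides 88, and φ(4) = 2.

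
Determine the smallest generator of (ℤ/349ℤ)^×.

φ(349) = 349 − 1 = 348 = 2^2 · 3 · 29.
g is a primitive root iff g^(348/q) ≢ 1 (mod 349) for each prime q ∈ {2, 3, 29}.
g = 2: 2^174 ≡ 348; 2^116 ≡ 226; 2^12 ≡ 257 — none is 1, so 2 is a primitive root.
Hence the least primitive root of 349 is 2.

2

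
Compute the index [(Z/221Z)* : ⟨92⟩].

12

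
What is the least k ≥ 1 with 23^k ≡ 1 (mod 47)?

46

ord(23) | φ(47) = 47 − 1 = 46 = 2 · 23.
Divisors of 46: 1, 2, 23, 46.
Compute 23^d (mod 47) for the divisors d until we hit 1:
23^1 ≡ 23 (mod 47)
23^2 ≡ 12 (mod 47)
23^23 ≡ 46 (mod 47)
23^46 ≡ 1 (mod 47) ✓
The smallest such exponent is 46, so the order of 23 is 46.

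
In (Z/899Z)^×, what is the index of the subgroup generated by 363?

By Lagrange's theorem, ord_899(363) divides φ(899) = φ(29·31) = (29−1)·(31−1) = 28·30 = 840 = 2^3 · 3 · 5 · 7.
Divisors of 840: 1, 2, 3, 4, 5, 6, 7, 8, 10, 12, 14, 15, 20, 21, 24, 28, 30, 35, 40, 42, 56, 60, 70, 84, 105, 120, 140, 168, 210, 280, 420, 840.
Evaluate successive powers at the divisors of 840:
363^1 ≡ 363
363^2 ≡ 515
363^3 ≡ 852
363^4 ≡ 20
363^5 ≡ 68
363^6 ≡ 411
363^7 ≡ 858
363^8 ≡ 400
363^10 ≡ 129
363^12 ≡ 808
363^14 ≡ 782
363^15 ≡ 681
363^20 ≡ 459
363^21 ≡ 302
363^24 ≡ 190
363^28 ≡ 204
363^30 ≡ 776
363^35 ≡ 626
363^40 ≡ 315
363^42 ≡ 405
363^56 ≡ 262
363^60 ≡ 745
363^70 ≡ 811
363^84 ≡ 407
363^105 ≡ 650
363^120 ≡ 342
363^140 ≡ 552
363^168 ≡ 233
363^210 ≡ 869
363^280 ≡ 842
363^420 ≡ 1
So ord_899(363) = 420, hence |⟨363⟩| = 420.
[(Z/899Z)^× : ⟨363⟩] = 840/420 = 2.

2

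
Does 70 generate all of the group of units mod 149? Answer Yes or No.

φ(149) = 149 − 1 = 148 = 2^2 · 37.
It suffices to check that the order of 70 is not a proper divisor of 148: compute 70^(148/q) for q ∈ {2, 37}.
70^74 ≡ 148 (mod 149)  [q = 2: ≢ 1 ✓]
70^4 ≡ 140 (mod 149)  [q = 37: ≢ 1 ✓]
None equal 1, so ord_149(70) = 148: 70 is a primitive root.

Yes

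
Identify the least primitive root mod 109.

φ(109) = 109 − 1 = 108 = 2^2 · 3^3.
Test candidates g = 2, 3, … against the prime factors q ∈ {2, 3} of φ(109): g is a generator iff g^(108/q) ≢ 1 for every such q.
g = 2: 2^54 ≡ 108; 2^36 ≡ 1 — hits 1, so not a primitive root.
g = 3: 3^54 ≡ 1 — hits 1, so not a primitive root.
g = 4: 4^54 ≡ 1 — hits 1, so not a primitive root.
g = 5: 5^54 ≡ 1 — hits 1, so not a primitive root.
g = 6: 6^54 ≡ 108; 6^36 ≡ 63 — none is 1, so 6 is a primitive root.
The smallest primitive root modulo 109 is 6.

6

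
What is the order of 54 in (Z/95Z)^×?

By Lagrange's theorem, ord_95(54) divides φ(95) = φ(5·19) = (5−1)·(19−1) = 4·18 = 72 = 2^3 · 3^2.
Divisors of 72: 1, 2, 3, 4, 6, 8, 9, 12, 18, 24, 36, 72.
Check 54^d mod 95 for each divisor in increasing order:
54^1 ≡ 54
54^2 ≡ 66
54^3 ≡ 49
54^4 ≡ 81
54^6 ≡ 26
54^8 ≡ 6
54^9 ≡ 39
54^12 ≡ 11
54^18 ≡ 1
Hence ord(54) = 18.

18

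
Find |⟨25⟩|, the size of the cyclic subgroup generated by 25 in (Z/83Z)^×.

The order of 25 must divide φ(83) = 83 − 1 = 82 = 2 · 41.
Divisors of 82: 1, 2, 41, 82.
Check 25^d mod 83 for each divisor in increasing order:
25^1 ≡ 25 (mod 83)
25^2 ≡ 44 (mod 83)
25^41 ≡ 1 (mod 83) ✓
Hence ord(25) = 41.

41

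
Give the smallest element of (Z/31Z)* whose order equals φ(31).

φ(31) = 31 − 1 = 30 = 2 · 3 · 5.
Test candidates g = 2, 3, … against the prime factors q ∈ {2, 3, 5} of φ(31): g is a generator iff g^(30/q) ≢ 1 for every such q.
g = 2: 2^15 ≡ 1 — hits 1, so not a primitive root.
g = 3: 3^15 ≡ 30; 3^10 ≡ 25; 3^6 ≡ 16 — none is 1, so 3 is a primitive root.
The smallest primitive root modulo 31 is 3.

3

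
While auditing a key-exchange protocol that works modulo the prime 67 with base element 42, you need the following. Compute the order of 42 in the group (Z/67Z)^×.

ord(42) | φ(67) = 67 − 1 = 66 = 2 · 3 · 11.
Divisors of 66: 1, 2, 3, 6, 11, 22, 33, 66.
Check 42^d mod 67 for each divisor in increasing order:
42^1 ≡ 42 (mod 67)
42^2 ≡ 22 (mod 67)
42^3 ≡ 53 (mod 67)
42^6 ≡ 62 (mod 67)
42^11 ≡ 66 (mod 67)
42^22 ≡ 1 (mod 67) ✓
The smallest such exponent is 22, so the order of 42 is 22.

22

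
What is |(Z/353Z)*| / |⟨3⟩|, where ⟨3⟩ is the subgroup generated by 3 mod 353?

1

The order of 3 must divide φ(353) = 353 − 1 = 352 = 2^5 · 11.
Divisors of 352: 1, 2, 4, 8, 11, 16, 22, 32, 44, 88, 176, 352.
Check 3^d mod 353 for each divisor in increasing order:
3^1 ≡ 3
3^2 ≡ 9
3^4 ≡ 81
3^8 ≡ 207
3^11 ≡ 294
3^16 ≡ 136
3^22 ≡ 304
3^32 ≡ 140
3^44 ≡ 283
3^88 ≡ 311
3^176 ≡ 352
3^352 ≡ 1
Thus |⟨3⟩| = ord(3) = 352.
The index is φ(353) / ord(3) = 352 / 352 = 1.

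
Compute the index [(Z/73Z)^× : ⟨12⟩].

By Lagrange's theorem, ord_73(12) divides φ(73) = 73 − 1 = 72 = 2^3 · 3^2.
Divisors of 72: 1, 2, 3, 4, 6, 8, 9, 12, 18, 24, 36, 72.
Evaluate successive powers at the divisors of 72:
12^1 ≡ 12
12^2 ≡ 71
12^3 ≡ 49
12^4 ≡ 4
12^6 ≡ 65
12^8 ≡ 16
12^9 ≡ 46
12^12 ≡ 64
12^18 ≡ 72
12^24 ≡ 8
12^36 ≡ 1
Thus |⟨12⟩| = ord(12) = 36.
The index is φ(73) / ord(12) = 72 / 36 = 2.

2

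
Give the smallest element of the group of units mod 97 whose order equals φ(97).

5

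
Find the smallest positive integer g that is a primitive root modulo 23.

5

φ(23) = 23 − 1 = 22 = 2 · 11.
g is a primitive root iff g^(22/q) ≢ 1 (mod 23) for each prime q ∈ {2, 11}.
g = 2: 2^11 ≡ 1 — hits 1, so not a primitive root.
g = 3: 3^11 ≡ 1 — hits 1, so not a primitive root.
g = 4: 4^11 ≡ 1 — hits 1, so not a primitive root.
g = 5: 5^11 ≡ 22; 5^2 ≡ 2 — none is 1, so 5 is a primitive root.
So 5 is the smallest generator of (Z/23Z)^×.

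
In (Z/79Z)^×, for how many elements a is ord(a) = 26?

φ(79) = 79 − 1 = 78 = 2 · 3 · 13.
Since (Z/79Z)^× is cyclic of order 78, the number of elements of order d is φ(d) when d | 78 and 0 otherwise.
26 = 2 · 13 divides 78, and φ(26) = 12.

12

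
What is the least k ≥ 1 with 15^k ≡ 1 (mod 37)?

By Lagrange's theorem, ord_37(15) divides φ(37) = 37 − 1 = 36 = 2^2 · 3^2.
Divisors of 36: 1, 2, 3, 4, 6, 9, 12, 18, 36.
Compute 15^d (mod 37) for the divisors d until we hit 1:
15^1 ≡ 15
15^2 ≡ 3
15^3 ≡ 8
15^4 ≡ 9
15^6 ≡ 27
15^9 ≡ 31
15^12 ≡ 26
15^18 ≡ 36
15^36 ≡ 1
The smallest such exponent is 36, so the order of 15 is 36.

36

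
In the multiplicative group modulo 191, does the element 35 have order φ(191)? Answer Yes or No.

φ(191) = 191 − 1 = 190 = 2 · 5 · 19.
35 is a primitive root mod 191 iff 35^(φ(191)/q) ≢ 1 for every prime q | φ(191), i.e. q ∈ {2, 5, 19}.
35^95 ≡ 190 (mod 191)  [q = 2: ≢ 1 ✓]
35^38 ≡ 39 (mod 191)  [q = 5: ≢ 1 ✓]
35^10 ≡ 177 (mod 191)  [q = 19: ≢ 1 ✓]
None equal 1, so ord_191(35) = 190: 35 is a primitive root.

Yes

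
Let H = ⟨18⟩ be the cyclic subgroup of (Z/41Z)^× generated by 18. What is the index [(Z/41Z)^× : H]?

8

The order of 18 must divide φ(41) = 41 − 1 = 40 = 2^3 · 5.
Divisors of 40: 1, 2, 4, 5, 8, 10, 20, 40.
Compute 18^d (mod 41) for the divisors d until we hit 1:
18^1 ≡ 18
18^2 ≡ 37
18^4 ≡ 16
18^5 ≡ 1
The order of 18 is 5, so the subgroup it generates has 5 elements.
Index = |(Z/41Z)^×| / |⟨18⟩| = 40 / 5 = 8.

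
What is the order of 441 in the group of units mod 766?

By Lagrange's theorem, ord_766(441) divides φ(766) = φ(2)·φ(383) = 1·382 = 382 = 2 · 191.
Divisors of 382: 1, 2, 191, 382.
Check 441^d mod 766 for each divisor in increasing order:
441^1 ≡ 441
441^2 ≡ 683
441^191 ≡ 1
So ord_766(441) = 191.

191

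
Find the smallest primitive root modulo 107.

2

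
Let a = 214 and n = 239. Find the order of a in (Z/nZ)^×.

238

The order of 214 must divide φ(239) = 239 − 1 = 238 = 2 · 7 · 17.
Divisors of 238: 1, 2, 7, 14, 17, 34, 119, 238.
Evaluate successive powers at the divisors of 238:
214^1 ≡ 214 (mod 239)
214^2 ≡ 147 (mod 239)
214^7 ≡ 172 (mod 239)
214^14 ≡ 187 (mod 239)
214^17 ≡ 139 (mod 239)
214^34 ≡ 201 (mod 239)
214^119 ≡ 238 (mod 239)
214^238 ≡ 1 (mod 239) ✓
Therefore the multiplicative order of 214 modulo 239 is 238.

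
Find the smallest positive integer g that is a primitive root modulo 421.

φ(421) = 421 − 1 = 420 = 2^2 · 3 · 5 · 7.
g is a primitive root iff g^(420/q) ≢ 1 (mod 421) for each prime q ∈ {2, 3, 5, 7}.
g = 2: 2^210 ≡ 420; 2^140 ≡ 400; 2^84 ≡ 279; 2^60 ≡ 370 — none is 1, so 2 is a primitive root.
So 2 is the smallest generator of (Z/421Z)^×.

2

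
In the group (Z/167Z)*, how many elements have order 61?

0

φ(167) = 167 − 1 = 166 = 2 · 83.
In a cyclic group of order 166, there are φ(d) elements of order d for each divisor d of 166, and zero for non-divisors.
61 does not divide 166, so no element of (Z/167Z)^× has order 61.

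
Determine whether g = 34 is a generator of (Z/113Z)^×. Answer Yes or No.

Yes

φ(113) = 113 − 1 = 112 = 2^4 · 7.
34 is a primitive root mod 113 iff 34^(φ(113)/q) ≢ 1 for every prime q | φ(113), i.e. q ∈ {2, 7}.
34^56 ≡ 112 (mod 113)  [q = 2: ≢ 1 ✓]
34^16 ≡ 16 (mod 113)  [q = 7: ≢ 1 ✓]
All checks pass, so 34 has order 112 and is a primitive root modulo 113.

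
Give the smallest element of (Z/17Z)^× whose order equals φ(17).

3

φ(17) = 17 − 1 = 16 = 2^4.
g is a primitive root iff g^(16/q) ≢ 1 (mod 17) for each prime q ∈ {2}.
g = 2: 2^8 ≡ 1 — hits 1, so not a primitive root.
g = 3: 3^8 ≡ 16 — none is 1, so 3 is a primitive root.
Hence the least primitive root of 17 is 3.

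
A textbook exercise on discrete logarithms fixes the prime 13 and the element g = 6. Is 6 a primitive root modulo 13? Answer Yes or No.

Yes

φ(13) = 13 − 1 = 12 = 2^2 · 3.
An element g generates (Z/13Z)^× iff g^(12/q) ≢ 1 (mod 13) for each prime q ∈ {2, 3}.
6^6 ≡ 12 (mod 13)  [q = 2: ≢ 1 ✓]
6^4 ≡ 9 (mod 13)  [q = 3: ≢ 1 ✓]
All checks pass, so 6 has order 12 and is a primitive root modulo 13.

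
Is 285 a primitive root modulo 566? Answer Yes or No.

No

φ(566) = φ(2)·φ(283) = 1·282 = 282 = 2 · 3 · 47.
An element g generates (Z/566Z)^× iff g^(282/q) ≢ 1 (mod 566) for each prime q ∈ {2, 3, 47}.
285^141 ≡ 565 (mod 566)  [q = 2: ≢ 1 ✓]
285^94 ≡ 1 (mod 566)  [q = 3: ≡ 1 ✗]
285^6 ≡ 347 (mod 566)  [q = 47: ≢ 1 ✓]
285^94 ≡ 1 shows ord(285) | 94, strictly less than φ(566); not a primitive root.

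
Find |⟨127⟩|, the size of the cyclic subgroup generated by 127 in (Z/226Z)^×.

Since 127 ∈ (Z/226Z)^×, its order divides φ(226) = φ(2)·φ(113) = 1·112 = 112 = 2^4 · 7.
Divisors of 112: 1, 2, 4, 7, 8, 14, 16, 28, 56, 112.
Check 127^d mod 226 for each divisor in increasing order:
127^1 ≡ 127 (mod 226)
127^2 ≡ 83 (mod 226)
127^4 ≡ 109 (mod 226)
127^7 ≡ 211 (mod 226)
127^8 ≡ 129 (mod 226)
127^14 ≡ 225 (mod 226)
127^16 ≡ 143 (mod 226)
127^28 ≡ 1 (mod 226) ✓
Therefore the multiplicative order of 127 modulo 226 is 28.

28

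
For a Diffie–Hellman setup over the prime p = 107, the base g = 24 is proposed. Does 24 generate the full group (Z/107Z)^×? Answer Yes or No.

Yes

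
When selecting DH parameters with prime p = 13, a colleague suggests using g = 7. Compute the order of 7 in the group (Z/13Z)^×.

The order of 7 must divide φ(13) = 13 − 1 = 12 = 2^2 · 3.
Divisors of 12: 1, 2, 3, 4, 6, 12.
Evaluate successive powers at the divisors of 12:
7^1 ≡ 7 (mod 13)
7^2 ≡ 10 (mod 13)
7^3 ≡ 5 (mod 13)
7^4 ≡ 9 (mod 13)
7^6 ≡ 12 (mod 13)
7^12 ≡ 1 (mod 13) ✓
Therefore the multiplicative order of 7 modulo 13 is 12.

12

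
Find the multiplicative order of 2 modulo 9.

6

ord(2) | φ(9) = φ(3^2) = 3·(3−1) = 6 = 2 · 3.
Divisors of 6: 1, 2, 3, 6.
Evaluate successive powers at the divisors of 6:
2^1 ≡ 2 (mod 9)
2^2 ≡ 4 (mod 9)
2^3 ≡ 8 (mod 9)
2^6 ≡ 1 (mod 9) ✓
The smallest such exponent is 6, so the order of 2 is 6.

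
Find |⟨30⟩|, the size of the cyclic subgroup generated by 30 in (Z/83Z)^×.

The order of 30 must divide φ(83) = 83 − 1 = 82 = 2 · 41.
Divisors of 82: 1, 2, 41, 82.
Evaluate successive powers at the divisors of 82:
30^1 ≡ 30 (mod 83)
30^2 ≡ 70 (mod 83)
30^41 ≡ 1 (mod 83) ✓
The smallest such exponent is 41, so the order of 30 is 41.

41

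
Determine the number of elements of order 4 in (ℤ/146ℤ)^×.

2

φ(146) = φ(2)·φ(73) = 1·72 = 72 = 2^3 · 3^2.
Since (Z/146Z)^× is cyclic of order 72, the number of elements of order d is φ(d) when d | 72 and 0 otherwise.
4 = 2^2 divides 72, and φ(4) = 2.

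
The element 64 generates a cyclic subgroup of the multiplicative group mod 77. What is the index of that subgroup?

ord(64) | φ(77) = φ(7·11) = (7−1)·(11−1) = 6·10 = 60 = 2^2 · 3 · 5.
Divisors of 60: 1, 2, 3, 4, 5, 6, 10, 12, 15, 20, 30, 60.
Compute 64^d (mod 77) for the divisors d until we hit 1:
64^1 ≡ 64
64^2 ≡ 15
64^3 ≡ 36
64^4 ≡ 71
64^5 ≡ 1
Thus |⟨64⟩| = ord(64) = 5.
Index = |(Z/77Z)^×| / |⟨64⟩| = 60 / 5 = 12.

12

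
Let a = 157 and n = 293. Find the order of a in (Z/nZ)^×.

By Lagrange's theorem, ord_293(157) divides φ(293) = 293 − 1 = 292 = 2^2 · 73.
Divisors of 292: 1, 2, 4, 73, 146, 292.
Evaluate successive powers at the divisors of 292:
157^1 ≡ 157
157^2 ≡ 37
157^4 ≡ 197
157^73 ≡ 138
157^146 ≡ 292
157^292 ≡ 1
Therefore the multiplicative order of 157 modulo 293 is 292.

292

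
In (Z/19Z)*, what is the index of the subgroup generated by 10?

1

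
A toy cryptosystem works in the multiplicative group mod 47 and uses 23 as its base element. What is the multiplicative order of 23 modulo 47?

ord(23) | φ(47) = 47 − 1 = 46 = 2 · 23.
Divisors of 46: 1, 2, 23, 46.
Evaluate successive powers at the divisors of 46:
23^1 ≡ 23 (mod 47)
23^2 ≡ 12 (mod 47)
23^23 ≡ 46 (mod 47)
23^46 ≡ 1 (mod 47) ✓
Hence ord(23) = 46.

46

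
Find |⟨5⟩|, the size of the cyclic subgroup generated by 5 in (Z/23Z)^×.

22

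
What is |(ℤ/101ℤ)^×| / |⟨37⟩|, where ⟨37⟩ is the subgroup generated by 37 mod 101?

4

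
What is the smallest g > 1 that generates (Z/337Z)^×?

10

φ(337) = 337 − 1 = 336 = 2^4 · 3 · 7.
Test candidates g = 2, 3, … against the prime factors q ∈ {2, 3, 7} of φ(337): g is a generator iff g^(336/q) ≢ 1 for every such q.
g = 2: 2^168 ≡ 1 — hits 1, so not a primitive root.
g = 3: 3^168 ≡ 1 — hits 1, so not a primitive root.
g = 4: 4^168 ≡ 1 — hits 1, so not a primitive root.
g = 5: 5^168 ≡ 336; 5^112 ≡ 1 — hits 1, so not a primitive root.
g = 6: 6^168 ≡ 1 — hits 1, so not a primitive root.
g = 7: 7^168 ≡ 1 — hits 1, so not a primitive root.
g = 8: 8^168 ≡ 1 — hits 1, so not a primitive root.
g = 9: 9^168 ≡ 1 — hits 1, so not a primitive root.
g = 10: 10^168 ≡ 336; 10^112 ≡ 128; 10^48 ≡ 175 — none is 1, so 10 is a primitive root.
The smallest primitive root modulo 337 is 10.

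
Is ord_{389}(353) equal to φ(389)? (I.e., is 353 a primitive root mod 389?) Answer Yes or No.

φ(389) = 389 − 1 = 388 = 2^2 · 97.
An element g generates (Z/389Z)^× iff g^(388/q) ≢ 1 (mod 389) for each prime q ∈ {2, 97}.
353^194 ≡ 1 (mod 389)  [q = 2: ≡ 1 ✗]
353^4 ≡ 303 (mod 389)  [q = 97: ≢ 1 ✓]
The check at q = 2 fails, so 353 generates a proper subgroup.

No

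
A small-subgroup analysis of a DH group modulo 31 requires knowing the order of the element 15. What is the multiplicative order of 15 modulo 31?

10

Since 15 ∈ (Z/31Z)^×, its order divides φ(31) = 31 − 1 = 30 = 2 · 3 · 5.
Divisors of 30: 1, 2, 3, 5, 6, 10, 15, 30.
Test each divisor d:
15^1 ≡ 15 (mod 31)
15^2 ≡ 8 (mod 31)
15^3 ≡ 27 (mod 31)
15^5 ≡ 30 (mod 31)
15^6 ≡ 16 (mod 31)
15^10 ≡ 1 (mod 31) ✓
Hence ord(15) = 10.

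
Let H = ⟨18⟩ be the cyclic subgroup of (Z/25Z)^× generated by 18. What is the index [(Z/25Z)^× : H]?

5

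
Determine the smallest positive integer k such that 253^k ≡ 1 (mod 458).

ord(253) | φ(458) = φ(2)·φ(229) = 1·228 = 228 = 2^2 · 3 · 19.
Divisors of 228: 1, 2, 3, 4, 6, 12, 19, 38, 57, 76, 114, 228.
Compute 253^d (mod 458) for the divisors d until we hit 1:
253^1 ≡ 253 (mod 458)
253^2 ≡ 347 (mod 458)
253^3 ≡ 313 (mod 458)
253^4 ≡ 413 (mod 458)
253^6 ≡ 415 (mod 458)
253^12 ≡ 17 (mod 458)
253^19 ≡ 89 (mod 458)
253^38 ≡ 135 (mod 458)
253^57 ≡ 107 (mod 458)
253^76 ≡ 363 (mod 458)
253^114 ≡ 457 (mod 458)
253^228 ≡ 1 (mod 458) ✓
Therefore the multiplicative order of 253 modulo 458 is 228.

228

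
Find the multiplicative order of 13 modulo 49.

14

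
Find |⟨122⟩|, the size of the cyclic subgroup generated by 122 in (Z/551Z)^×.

42

ord(122) | φ(551) = φ(19·29) = (19−1)·(29−1) = 18·28 = 504 = 2^3 · 3^2 · 7.
Divisors of 504: 1, 2, 3, 4, 6, 7, 8, 9, 12, 14, 18, 21, 24, 28, 36, 42, 56, 63, 72, 84, 126, 168, 252, 504.
Check 122^d mod 551 for each divisor in increasing order:
122^1 ≡ 122 (mod 551)
122^2 ≡ 7 (mod 551)
122^3 ≡ 303 (mod 551)
122^4 ≡ 49 (mod 551)
122^6 ≡ 343 (mod 551)
122^7 ≡ 521 (mod 551)
122^8 ≡ 197 (mod 551)
122^9 ≡ 341 (mod 551)
122^12 ≡ 286 (mod 551)
122^14 ≡ 349 (mod 551)
122^18 ≡ 20 (mod 551)
122^21 ≡ 550 (mod 551)
122^24 ≡ 248 (mod 551)
122^28 ≡ 30 (mod 551)
122^36 ≡ 400 (mod 551)
122^42 ≡ 1 (mod 551) ✓
Hence ord(122) = 42.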